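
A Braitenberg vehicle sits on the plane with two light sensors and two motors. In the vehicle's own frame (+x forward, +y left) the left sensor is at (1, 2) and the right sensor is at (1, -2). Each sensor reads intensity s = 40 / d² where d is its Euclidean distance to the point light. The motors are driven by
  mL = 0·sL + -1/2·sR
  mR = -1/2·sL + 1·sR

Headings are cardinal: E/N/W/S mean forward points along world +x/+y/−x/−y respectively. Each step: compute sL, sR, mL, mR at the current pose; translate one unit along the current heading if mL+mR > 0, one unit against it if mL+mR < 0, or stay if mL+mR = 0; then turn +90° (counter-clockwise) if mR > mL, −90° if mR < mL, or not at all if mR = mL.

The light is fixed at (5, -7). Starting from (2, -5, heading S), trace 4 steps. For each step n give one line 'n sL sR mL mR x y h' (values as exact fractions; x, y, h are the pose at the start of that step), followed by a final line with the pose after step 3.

0 20 20/13 -10/13 -110/13 2 -5 S
1 40/17 40/41 -20/41 -140/697 2 -4 W
2 10 2 -1 -3 3 -4 S
3 40/13 8/9 -4/9 -76/117 3 -3 W
final 4 -3 N

n=0: pose=(2,-5,S); sL=20, sR=20/13; mL=-10/13, mR=-110/13; mL+mR=-120/13 → advance -1; mR−mL=-100/13 → turn -1·90°
n=1: pose=(2,-4,W); sL=40/17, sR=40/41; mL=-20/41, mR=-140/697; mL+mR=-480/697 → advance -1; mR−mL=200/697 → turn +1·90°
n=2: pose=(3,-4,S); sL=10, sR=2; mL=-1, mR=-3; mL+mR=-4 → advance -1; mR−mL=-2 → turn -1·90°
n=3: pose=(3,-3,W); sL=40/13, sR=8/9; mL=-4/9, mR=-76/117; mL+mR=-128/117 → advance -1; mR−mL=-8/39 → turn -1·90°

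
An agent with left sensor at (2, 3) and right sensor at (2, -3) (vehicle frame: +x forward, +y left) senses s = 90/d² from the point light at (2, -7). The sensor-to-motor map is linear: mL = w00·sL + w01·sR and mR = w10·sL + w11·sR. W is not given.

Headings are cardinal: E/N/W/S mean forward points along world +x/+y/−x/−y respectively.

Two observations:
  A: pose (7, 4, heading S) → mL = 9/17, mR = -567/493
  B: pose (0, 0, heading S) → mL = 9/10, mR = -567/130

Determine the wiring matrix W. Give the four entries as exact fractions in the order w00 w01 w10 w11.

0 1/2 -1 -1/2

obs A: pose=(7,4,S) → sL=18/29, sR=18/17, mL=9/17, mR=-567/493
obs B: pose=(0,0,S) → sL=45/13, sR=9/5, mL=9/10, mR=-567/130
sensor matrix S = [[18/29, 18/17], [45/13, 9/5]]; det S = -81648/32045
solve [mL_A; mL_B] = S·[w00; w01] and [mR_A; mR_B] = S·[w10; w11]:
  w00 = 0, w01 = 1/2, w10 = -1, w11 = -1/2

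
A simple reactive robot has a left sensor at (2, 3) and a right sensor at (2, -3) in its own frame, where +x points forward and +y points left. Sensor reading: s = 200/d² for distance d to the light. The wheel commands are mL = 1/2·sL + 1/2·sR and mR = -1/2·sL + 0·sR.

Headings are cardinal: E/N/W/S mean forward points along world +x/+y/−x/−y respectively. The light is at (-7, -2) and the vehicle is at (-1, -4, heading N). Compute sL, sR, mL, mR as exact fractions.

left sensor world pos  = (-4, -2); dL² = 9
right sensor world pos = (2, -2); dR² = 81
sL = 200/9 = 200/9
sR = 200/81 = 200/81
mL = 1/2·sL + 1/2·sR = 1000/81
mR = -1/2·sL + 0·sR = -100/9

200/9 200/81 1000/81 -100/9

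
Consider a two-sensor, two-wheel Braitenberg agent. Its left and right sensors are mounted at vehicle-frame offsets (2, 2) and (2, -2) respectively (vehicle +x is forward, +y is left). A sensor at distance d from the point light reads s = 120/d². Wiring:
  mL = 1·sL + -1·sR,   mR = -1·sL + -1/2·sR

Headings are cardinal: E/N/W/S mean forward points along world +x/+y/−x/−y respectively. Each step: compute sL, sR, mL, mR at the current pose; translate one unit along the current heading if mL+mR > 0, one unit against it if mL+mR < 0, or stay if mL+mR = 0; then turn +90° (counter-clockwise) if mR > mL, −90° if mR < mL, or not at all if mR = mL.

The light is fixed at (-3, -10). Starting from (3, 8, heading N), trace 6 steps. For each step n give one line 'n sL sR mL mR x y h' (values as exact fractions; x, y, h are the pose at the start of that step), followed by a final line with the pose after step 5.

0 15/52 15/58 45/1508 -315/754 3 8 N
1 24/85 120/289 -192/1445 -708/1445 3 7 E
2 60/137 20/39 -400/5343 -3710/5343 2 7 S
3 24/53 120/409 3456/21677 -12996/21677 2 8 W
4 15/52 15/58 45/1508 -315/754 3 8 N
5 24/85 120/289 -192/1445 -708/1445 3 7 E
final 2 7 S

n=0: pose=(3,8,N); sL=15/52, sR=15/58; mL=45/1508, mR=-315/754; mL+mR=-45/116 → advance -1; mR−mL=-675/1508 → turn -1·90°
n=1: pose=(3,7,E); sL=24/85, sR=120/289; mL=-192/1445, mR=-708/1445; mL+mR=-180/289 → advance -1; mR−mL=-516/1445 → turn -1·90°
n=2: pose=(2,7,S); sL=60/137, sR=20/39; mL=-400/5343, mR=-3710/5343; mL+mR=-10/13 → advance -1; mR−mL=-3310/5343 → turn -1·90°
n=3: pose=(2,8,W); sL=24/53, sR=120/409; mL=3456/21677, mR=-12996/21677; mL+mR=-180/409 → advance -1; mR−mL=-16452/21677 → turn -1·90°
n=4: pose=(3,8,N); sL=15/52, sR=15/58; mL=45/1508, mR=-315/754; mL+mR=-45/116 → advance -1; mR−mL=-675/1508 → turn -1·90°
n=5: pose=(3,7,E); sL=24/85, sR=120/289; mL=-192/1445, mR=-708/1445; mL+mR=-180/289 → advance -1; mR−mL=-516/1445 → turn -1·90°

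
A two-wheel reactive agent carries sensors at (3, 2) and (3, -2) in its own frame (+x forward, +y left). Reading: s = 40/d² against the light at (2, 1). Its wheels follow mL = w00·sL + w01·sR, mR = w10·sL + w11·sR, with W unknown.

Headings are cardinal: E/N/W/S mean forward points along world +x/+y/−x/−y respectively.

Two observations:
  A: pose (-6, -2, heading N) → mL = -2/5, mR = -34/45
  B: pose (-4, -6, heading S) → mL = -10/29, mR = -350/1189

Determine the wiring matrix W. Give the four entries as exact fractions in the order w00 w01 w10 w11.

obs A: pose=(-6,-2,N) → sL=2/5, sR=10/9, mL=-2/5, mR=-34/45
obs B: pose=(-4,-6,S) → sL=10/29, sR=10/41, mL=-10/29, mR=-350/1189
sensor matrix S = [[2/5, 10/9], [10/29, 10/41]]; det S = -3056/10701
solve [mL_A; mL_B] = S·[w00; w01] and [mR_A; mR_B] = S·[w10; w11]:
  w00 = -1, w01 = 0, w10 = -1/2, w11 = -1/2

-1 0 -1/2 -1/2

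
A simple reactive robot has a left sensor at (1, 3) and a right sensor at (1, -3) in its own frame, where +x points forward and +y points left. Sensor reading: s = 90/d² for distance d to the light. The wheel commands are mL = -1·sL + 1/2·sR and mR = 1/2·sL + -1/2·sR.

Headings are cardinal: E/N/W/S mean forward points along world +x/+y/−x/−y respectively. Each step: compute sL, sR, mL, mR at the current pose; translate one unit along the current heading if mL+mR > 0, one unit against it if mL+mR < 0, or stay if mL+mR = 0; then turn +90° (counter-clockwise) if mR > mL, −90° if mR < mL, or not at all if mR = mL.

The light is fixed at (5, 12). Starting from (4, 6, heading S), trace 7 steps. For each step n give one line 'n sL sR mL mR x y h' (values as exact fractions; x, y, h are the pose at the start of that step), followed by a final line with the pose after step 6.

0 90/53 18/13 -693/689 108/689 4 6 S
1 45/2 45/32 -1395/64 675/64 4 7 E
2 90/41 90/17 315/697 -1080/697 3 7 N
3 9 45/41 -693/82 162/41 3 6 E
4 90/61 18/5 99/305 -324/305 2 6 N
5 9/2 45/52 -423/104 189/104 2 5 E
6 18/17 90/37 99/629 -432/629 1 5 N
final 1 4 E

n=0: pose=(4,6,S); sL=90/53, sR=18/13; mL=-693/689, mR=108/689; mL+mR=-45/53 → advance -1; mR−mL=801/689 → turn +1·90°
n=1: pose=(4,7,E); sL=45/2, sR=45/32; mL=-1395/64, mR=675/64; mL+mR=-45/4 → advance -1; mR−mL=1035/32 → turn +1·90°
n=2: pose=(3,7,N); sL=90/41, sR=90/17; mL=315/697, mR=-1080/697; mL+mR=-45/41 → advance -1; mR−mL=-1395/697 → turn -1·90°
n=3: pose=(3,6,E); sL=9, sR=45/41; mL=-693/82, mR=162/41; mL+mR=-9/2 → advance -1; mR−mL=1017/82 → turn +1·90°
n=4: pose=(2,6,N); sL=90/61, sR=18/5; mL=99/305, mR=-324/305; mL+mR=-45/61 → advance -1; mR−mL=-423/305 → turn -1·90°
n=5: pose=(2,5,E); sL=9/2, sR=45/52; mL=-423/104, mR=189/104; mL+mR=-9/4 → advance -1; mR−mL=153/26 → turn +1·90°
n=6: pose=(1,5,N); sL=18/17, sR=90/37; mL=99/629, mR=-432/629; mL+mR=-9/17 → advance -1; mR−mL=-531/629 → turn -1·90°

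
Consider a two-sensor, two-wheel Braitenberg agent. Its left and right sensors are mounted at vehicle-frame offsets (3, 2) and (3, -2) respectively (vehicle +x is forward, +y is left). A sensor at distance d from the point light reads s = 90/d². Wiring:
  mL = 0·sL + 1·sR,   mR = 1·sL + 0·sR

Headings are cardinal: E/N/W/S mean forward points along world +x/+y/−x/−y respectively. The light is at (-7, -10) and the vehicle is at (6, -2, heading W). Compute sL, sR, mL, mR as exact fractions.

left sensor world pos  = (3, -4); dL² = 136
right sensor world pos = (3, 0); dR² = 200
sL = 90/136 = 45/68
sR = 90/200 = 9/20
mL = 0·sL + 1·sR = 9/20
mR = 1·sL + 0·sR = 45/68

45/68 9/20 9/20 45/68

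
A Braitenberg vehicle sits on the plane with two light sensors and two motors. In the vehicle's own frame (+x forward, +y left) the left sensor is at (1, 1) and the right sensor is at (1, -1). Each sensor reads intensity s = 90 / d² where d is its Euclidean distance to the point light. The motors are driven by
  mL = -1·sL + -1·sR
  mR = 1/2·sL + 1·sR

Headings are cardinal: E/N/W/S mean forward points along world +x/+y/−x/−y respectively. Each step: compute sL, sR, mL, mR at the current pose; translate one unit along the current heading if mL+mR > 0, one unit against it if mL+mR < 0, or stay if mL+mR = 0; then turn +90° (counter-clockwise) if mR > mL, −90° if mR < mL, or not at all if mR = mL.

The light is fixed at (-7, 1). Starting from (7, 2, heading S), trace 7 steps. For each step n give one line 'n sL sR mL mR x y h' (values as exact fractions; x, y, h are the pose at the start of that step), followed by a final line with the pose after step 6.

n=0: pose=(7,2,S); sL=2/5, sR=90/169; mL=-788/845, mR=619/845; mL+mR=-1/5 → advance -1; mR−mL=1407/845 → turn +1·90°
n=1: pose=(7,3,E); sL=5/13, sR=45/113; mL=-1150/1469, mR=1735/2938; mL+mR=-5/26 → advance -1; mR−mL=4035/2938 → turn +1·90°
n=2: pose=(6,3,N); sL=10/17, sR=18/41; mL=-716/697, mR=511/697; mL+mR=-5/17 → advance -1; mR−mL=1227/697 → turn +1·90°
n=3: pose=(6,2,W); sL=5/8, sR=45/74; mL=-365/296, mR=545/592; mL+mR=-5/16 → advance -1; mR−mL=1275/592 → turn +1·90°
n=4: pose=(7,2,S); sL=2/5, sR=90/169; mL=-788/845, mR=619/845; mL+mR=-1/5 → advance -1; mR−mL=1407/845 → turn +1·90°
n=5: pose=(7,3,E); sL=5/13, sR=45/113; mL=-1150/1469, mR=1735/2938; mL+mR=-5/26 → advance -1; mR−mL=4035/2938 → turn +1·90°
n=6: pose=(6,3,N); sL=10/17, sR=18/41; mL=-716/697, mR=511/697; mL+mR=-5/17 → advance -1; mR−mL=1227/697 → turn +1·90°

0 2/5 90/169 -788/845 619/845 7 2 S
1 5/13 45/113 -1150/1469 1735/2938 7 3 E
2 10/17 18/41 -716/697 511/697 6 3 N
3 5/8 45/74 -365/296 545/592 6 2 W
4 2/5 90/169 -788/845 619/845 7 2 S
5 5/13 45/113 -1150/1469 1735/2938 7 3 E
6 10/17 18/41 -716/697 511/697 6 3 N
final 6 2 W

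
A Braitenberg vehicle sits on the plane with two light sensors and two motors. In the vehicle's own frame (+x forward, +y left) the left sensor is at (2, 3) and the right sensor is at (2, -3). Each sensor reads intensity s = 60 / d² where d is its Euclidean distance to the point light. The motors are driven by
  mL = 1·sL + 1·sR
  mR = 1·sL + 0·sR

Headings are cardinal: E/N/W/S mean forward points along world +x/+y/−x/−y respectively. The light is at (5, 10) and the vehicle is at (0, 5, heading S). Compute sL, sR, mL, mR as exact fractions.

60/53 60/113 9960/5989 60/53

left sensor world pos  = (3, 3); dL² = 53
right sensor world pos = (-3, 3); dR² = 113
sL = 60/53 = 60/53
sR = 60/113 = 60/113
mL = 1·sL + 1·sR = 9960/5989
mR = 1·sL + 0·sR = 60/53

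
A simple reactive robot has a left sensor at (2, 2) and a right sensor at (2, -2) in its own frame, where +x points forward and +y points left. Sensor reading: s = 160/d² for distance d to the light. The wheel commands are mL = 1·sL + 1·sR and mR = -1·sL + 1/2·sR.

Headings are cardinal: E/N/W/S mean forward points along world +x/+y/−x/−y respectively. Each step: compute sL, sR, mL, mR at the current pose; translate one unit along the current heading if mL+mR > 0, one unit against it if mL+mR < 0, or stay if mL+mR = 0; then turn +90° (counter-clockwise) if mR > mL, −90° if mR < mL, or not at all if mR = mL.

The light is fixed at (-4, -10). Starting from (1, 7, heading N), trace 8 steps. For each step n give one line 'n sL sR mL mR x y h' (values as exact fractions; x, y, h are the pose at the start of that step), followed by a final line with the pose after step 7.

n=0: pose=(1,7,N); sL=16/37, sR=16/41; mL=1248/1517, mR=-360/1517; mL+mR=24/41 → advance +1; mR−mL=-1608/1517 → turn -1·90°
n=1: pose=(1,8,E); sL=160/449, sR=32/61; mL=24128/27389, mR=-2576/27389; mL+mR=48/61 → advance +1; mR−mL=-26704/27389 → turn -1·90°
n=2: pose=(2,8,S); sL=1/2, sR=10/17; mL=37/34, mR=-7/34; mL+mR=15/17 → advance +1; mR−mL=-22/17 → turn -1·90°
n=3: pose=(2,7,W); sL=160/241, sR=160/377; mL=98880/90857, mR=-41040/90857; mL+mR=240/377 → advance +1; mR−mL=-139920/90857 → turn -1·90°
n=4: pose=(1,7,N); sL=16/37, sR=16/41; mL=1248/1517, mR=-360/1517; mL+mR=24/41 → advance +1; mR−mL=-1608/1517 → turn -1·90°
n=5: pose=(1,8,E); sL=160/449, sR=32/61; mL=24128/27389, mR=-2576/27389; mL+mR=48/61 → advance +1; mR−mL=-26704/27389 → turn -1·90°
n=6: pose=(2,8,S); sL=1/2, sR=10/17; mL=37/34, mR=-7/34; mL+mR=15/17 → advance +1; mR−mL=-22/17 → turn -1·90°
n=7: pose=(2,7,W); sL=160/241, sR=160/377; mL=98880/90857, mR=-41040/90857; mL+mR=240/377 → advance +1; mR−mL=-139920/90857 → turn -1·90°

0 16/37 16/41 1248/1517 -360/1517 1 7 N
1 160/449 32/61 24128/27389 -2576/27389 1 8 E
2 1/2 10/17 37/34 -7/34 2 8 S
3 160/241 160/377 98880/90857 -41040/90857 2 7 W
4 16/37 16/41 1248/1517 -360/1517 1 7 N
5 160/449 32/61 24128/27389 -2576/27389 1 8 E
6 1/2 10/17 37/34 -7/34 2 8 S
7 160/241 160/377 98880/90857 -41040/90857 2 7 W
final 1 7 N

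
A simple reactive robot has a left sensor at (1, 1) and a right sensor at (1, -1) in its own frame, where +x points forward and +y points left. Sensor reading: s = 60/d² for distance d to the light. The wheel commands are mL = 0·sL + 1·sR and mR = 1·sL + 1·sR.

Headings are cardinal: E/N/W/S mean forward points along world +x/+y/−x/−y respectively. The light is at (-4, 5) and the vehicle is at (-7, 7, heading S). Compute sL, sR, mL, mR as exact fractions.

12 60/17 60/17 264/17

left sensor world pos  = (-6, 6); dL² = 5
right sensor world pos = (-8, 6); dR² = 17
sL = 60/5 = 12
sR = 60/17 = 60/17
mL = 0·sL + 1·sR = 60/17
mR = 1·sL + 1·sR = 264/17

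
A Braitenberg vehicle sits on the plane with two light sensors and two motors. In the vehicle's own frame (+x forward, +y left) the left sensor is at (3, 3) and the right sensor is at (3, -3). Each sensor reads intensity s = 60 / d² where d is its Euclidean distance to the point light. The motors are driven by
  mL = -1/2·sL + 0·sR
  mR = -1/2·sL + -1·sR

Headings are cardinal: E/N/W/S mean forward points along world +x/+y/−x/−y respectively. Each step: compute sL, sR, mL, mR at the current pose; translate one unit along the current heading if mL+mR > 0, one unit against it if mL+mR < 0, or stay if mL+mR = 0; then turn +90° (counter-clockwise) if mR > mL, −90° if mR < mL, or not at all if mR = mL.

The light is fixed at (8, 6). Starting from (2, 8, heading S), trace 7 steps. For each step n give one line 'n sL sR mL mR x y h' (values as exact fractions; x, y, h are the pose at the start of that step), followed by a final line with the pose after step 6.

n=0: pose=(2,8,S); sL=6, sR=30/41; mL=-3, mR=-153/41; mL+mR=-276/41 → advance -1; mR−mL=-30/41 → turn -1·90°
n=1: pose=(2,9,W); sL=20/27, sR=20/39; mL=-10/27, mR=-310/351; mL+mR=-440/351 → advance -1; mR−mL=-20/39 → turn -1·90°
n=2: pose=(3,9,N); sL=3/5, sR=3/2; mL=-3/10, mR=-9/5; mL+mR=-21/10 → advance -1; mR−mL=-3/2 → turn -1·90°
n=3: pose=(3,8,E); sL=60/29, sR=12; mL=-30/29, mR=-378/29; mL+mR=-408/29 → advance -1; mR−mL=-12 → turn -1·90°
n=4: pose=(2,8,S); sL=6, sR=30/41; mL=-3, mR=-153/41; mL+mR=-276/41 → advance -1; mR−mL=-30/41 → turn -1·90°
n=5: pose=(2,9,W); sL=20/27, sR=20/39; mL=-10/27, mR=-310/351; mL+mR=-440/351 → advance -1; mR−mL=-20/39 → turn -1·90°
n=6: pose=(3,9,N); sL=3/5, sR=3/2; mL=-3/10, mR=-9/5; mL+mR=-21/10 → advance -1; mR−mL=-3/2 → turn -1·90°

0 6 30/41 -3 -153/41 2 8 S
1 20/27 20/39 -10/27 -310/351 2 9 W
2 3/5 3/2 -3/10 -9/5 3 9 N
3 60/29 12 -30/29 -378/29 3 8 E
4 6 30/41 -3 -153/41 2 8 S
5 20/27 20/39 -10/27 -310/351 2 9 W
6 3/5 3/2 -3/10 -9/5 3 9 N
final 3 8 E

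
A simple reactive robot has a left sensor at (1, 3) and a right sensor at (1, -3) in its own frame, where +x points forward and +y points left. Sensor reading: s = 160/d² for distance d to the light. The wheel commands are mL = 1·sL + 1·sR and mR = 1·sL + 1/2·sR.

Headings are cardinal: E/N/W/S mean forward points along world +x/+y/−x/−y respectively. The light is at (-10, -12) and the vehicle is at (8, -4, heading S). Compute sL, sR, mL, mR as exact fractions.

16/49 80/137 6112/6713 4152/6713

left sensor world pos  = (11, -5); dL² = 490
right sensor world pos = (5, -5); dR² = 274
sL = 160/490 = 16/49
sR = 160/274 = 80/137
mL = 1·sL + 1·sR = 6112/6713
mR = 1·sL + 1/2·sR = 4152/6713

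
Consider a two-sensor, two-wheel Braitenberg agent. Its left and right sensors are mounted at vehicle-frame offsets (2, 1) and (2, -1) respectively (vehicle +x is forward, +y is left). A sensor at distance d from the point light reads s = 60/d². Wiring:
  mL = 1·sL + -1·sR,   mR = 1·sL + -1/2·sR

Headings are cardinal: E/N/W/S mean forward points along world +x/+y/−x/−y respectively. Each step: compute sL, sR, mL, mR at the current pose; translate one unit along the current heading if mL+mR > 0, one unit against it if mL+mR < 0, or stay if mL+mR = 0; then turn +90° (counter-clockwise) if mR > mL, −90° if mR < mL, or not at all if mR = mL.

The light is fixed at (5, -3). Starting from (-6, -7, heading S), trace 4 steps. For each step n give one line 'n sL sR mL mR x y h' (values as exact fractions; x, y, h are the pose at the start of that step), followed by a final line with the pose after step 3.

n=0: pose=(-6,-7,S); sL=15/34, sR=1/3; mL=11/102, mR=14/51; mL+mR=13/34 → advance +1; mR−mL=1/6 → turn +1·90°
n=1: pose=(-6,-8,E); sL=60/97, sR=20/39; mL=400/3783, mR=1370/3783; mL+mR=590/1261 → advance +1; mR−mL=10/39 → turn +1·90°
n=2: pose=(-5,-8,N); sL=6/13, sR=2/3; mL=-8/39, mR=5/39; mL+mR=-1/13 → advance -1; mR−mL=1/3 → turn +1·90°
n=3: pose=(-5,-9,W); sL=60/193, sR=60/169; mL=-1440/32617, mR=4350/32617; mL+mR=2910/32617 → advance +1; mR−mL=30/169 → turn +1·90°

0 15/34 1/3 11/102 14/51 -6 -7 S
1 60/97 20/39 400/3783 1370/3783 -6 -8 E
2 6/13 2/3 -8/39 5/39 -5 -8 N
3 60/193 60/169 -1440/32617 4350/32617 -5 -9 W
final -6 -9 S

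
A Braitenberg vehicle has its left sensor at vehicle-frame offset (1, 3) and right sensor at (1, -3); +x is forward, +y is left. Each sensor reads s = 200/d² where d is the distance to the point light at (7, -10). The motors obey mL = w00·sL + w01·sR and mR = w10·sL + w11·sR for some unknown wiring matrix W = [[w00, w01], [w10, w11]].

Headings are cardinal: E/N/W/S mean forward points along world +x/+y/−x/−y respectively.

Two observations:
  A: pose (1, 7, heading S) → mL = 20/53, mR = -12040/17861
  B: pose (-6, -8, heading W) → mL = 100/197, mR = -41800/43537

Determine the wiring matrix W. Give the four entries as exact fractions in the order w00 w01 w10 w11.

obs A: pose=(1,7,S) → sL=40/53, sR=200/337, mL=20/53, mR=-12040/17861
obs B: pose=(-6,-8,W) → sL=200/197, sR=200/221, mL=100/197, mR=-41800/43537
sensor matrix S = [[40/53, 200/337], [200/197, 200/221]]; det S = 62592000/777614357
solve [mL_A; mL_B] = S·[w00; w01] and [mR_A; mR_B] = S·[w10; w11]:
  w00 = 1/2, w01 = 0, w10 = -1/2, w11 = -1/2

1/2 0 -1/2 -1/2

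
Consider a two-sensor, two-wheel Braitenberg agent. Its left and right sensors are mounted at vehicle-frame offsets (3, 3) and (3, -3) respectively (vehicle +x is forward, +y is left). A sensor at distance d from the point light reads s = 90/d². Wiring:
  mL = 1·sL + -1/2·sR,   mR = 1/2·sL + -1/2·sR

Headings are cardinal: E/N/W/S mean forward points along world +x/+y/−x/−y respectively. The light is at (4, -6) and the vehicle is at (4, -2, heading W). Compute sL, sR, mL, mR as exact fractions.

9 45/29 477/58 108/29

left sensor world pos  = (1, -5); dL² = 10
right sensor world pos = (1, 1); dR² = 58
sL = 90/10 = 9
sR = 90/58 = 45/29
mL = 1·sL + -1/2·sR = 477/58
mR = 1/2·sL + -1/2·sR = 108/29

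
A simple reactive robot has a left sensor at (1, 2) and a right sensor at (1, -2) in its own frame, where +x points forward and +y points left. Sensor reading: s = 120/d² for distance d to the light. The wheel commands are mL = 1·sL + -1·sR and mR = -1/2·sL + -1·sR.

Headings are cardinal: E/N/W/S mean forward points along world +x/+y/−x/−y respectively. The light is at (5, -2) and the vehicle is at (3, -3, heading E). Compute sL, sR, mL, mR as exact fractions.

left sensor world pos  = (4, -1); dL² = 2
right sensor world pos = (4, -5); dR² = 10
sL = 120/2 = 60
sR = 120/10 = 12
mL = 1·sL + -1·sR = 48
mR = -1/2·sL + -1·sR = -42

60 12 48 -42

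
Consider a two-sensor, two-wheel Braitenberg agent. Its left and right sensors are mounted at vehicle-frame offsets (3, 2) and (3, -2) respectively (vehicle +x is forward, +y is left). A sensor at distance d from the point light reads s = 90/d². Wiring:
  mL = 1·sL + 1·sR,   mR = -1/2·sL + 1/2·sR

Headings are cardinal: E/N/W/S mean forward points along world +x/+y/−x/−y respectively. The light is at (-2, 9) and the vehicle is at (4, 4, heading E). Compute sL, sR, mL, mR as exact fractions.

1 9/13 22/13 -2/13

left sensor world pos  = (7, 6); dL² = 90
right sensor world pos = (7, 2); dR² = 130
sL = 90/90 = 1
sR = 90/130 = 9/13
mL = 1·sL + 1·sR = 22/13
mR = -1/2·sL + 1/2·sR = -2/13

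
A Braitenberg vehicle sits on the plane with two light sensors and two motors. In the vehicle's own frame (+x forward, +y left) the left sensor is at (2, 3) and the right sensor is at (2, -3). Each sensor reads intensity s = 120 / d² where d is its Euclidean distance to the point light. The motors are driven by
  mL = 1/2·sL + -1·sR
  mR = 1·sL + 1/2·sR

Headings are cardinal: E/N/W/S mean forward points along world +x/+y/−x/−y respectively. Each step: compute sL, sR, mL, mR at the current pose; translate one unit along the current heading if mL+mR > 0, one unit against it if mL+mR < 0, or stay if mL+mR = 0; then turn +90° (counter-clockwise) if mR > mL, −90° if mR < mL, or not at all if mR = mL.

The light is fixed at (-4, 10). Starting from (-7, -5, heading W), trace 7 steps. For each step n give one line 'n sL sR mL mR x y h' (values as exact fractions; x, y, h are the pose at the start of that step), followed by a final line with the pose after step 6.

n=0: pose=(-7,-5,W); sL=120/349, sR=120/169; mL=-31740/58981, mR=41220/58981; mL+mR=9480/58981 → advance +1; mR−mL=72960/58981 → turn +1·90°
n=1: pose=(-8,-5,S); sL=12/29, sR=60/169; mL=-726/4901, mR=2898/4901; mL+mR=2172/4901 → advance +1; mR−mL=3624/4901 → turn +1·90°
n=2: pose=(-8,-6,E); sL=120/173, sR=24/73; mL=228/12629, mR=10836/12629; mL+mR=11064/12629 → advance +1; mR−mL=10608/12629 → turn +1·90°
n=3: pose=(-7,-6,N); sL=15/29, sR=30/49; mL=-1005/2842, mR=1170/1421; mL+mR=1335/2842 → advance +1; mR−mL=3345/2842 → turn +1·90°
n=4: pose=(-7,-5,W); sL=120/349, sR=120/169; mL=-31740/58981, mR=41220/58981; mL+mR=9480/58981 → advance +1; mR−mL=72960/58981 → turn +1·90°
n=5: pose=(-8,-5,S); sL=12/29, sR=60/169; mL=-726/4901, mR=2898/4901; mL+mR=2172/4901 → advance +1; mR−mL=3624/4901 → turn +1·90°
n=6: pose=(-8,-6,E); sL=120/173, sR=24/73; mL=228/12629, mR=10836/12629; mL+mR=11064/12629 → advance +1; mR−mL=10608/12629 → turn +1·90°

0 120/349 120/169 -31740/58981 41220/58981 -7 -5 W
1 12/29 60/169 -726/4901 2898/4901 -8 -5 S
2 120/173 24/73 228/12629 10836/12629 -8 -6 E
3 15/29 30/49 -1005/2842 1170/1421 -7 -6 N
4 120/349 120/169 -31740/58981 41220/58981 -7 -5 W
5 12/29 60/169 -726/4901 2898/4901 -8 -5 S
6 120/173 24/73 228/12629 10836/12629 -8 -6 E
final -7 -6 N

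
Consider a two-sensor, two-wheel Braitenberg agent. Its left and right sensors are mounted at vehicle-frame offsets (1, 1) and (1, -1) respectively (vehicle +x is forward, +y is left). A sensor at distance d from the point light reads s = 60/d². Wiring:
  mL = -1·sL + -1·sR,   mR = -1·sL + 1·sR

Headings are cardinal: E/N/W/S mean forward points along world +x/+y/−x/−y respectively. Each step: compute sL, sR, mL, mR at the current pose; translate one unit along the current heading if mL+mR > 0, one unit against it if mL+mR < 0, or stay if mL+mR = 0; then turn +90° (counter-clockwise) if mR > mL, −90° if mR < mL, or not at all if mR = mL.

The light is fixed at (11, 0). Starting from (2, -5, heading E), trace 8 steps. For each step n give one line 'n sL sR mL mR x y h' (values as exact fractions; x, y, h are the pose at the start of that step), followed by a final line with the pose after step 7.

0 3/4 3/5 -27/20 -3/20 2 -5 E
1 60/137 60/97 -14040/13289 2400/13289 1 -5 N
2 6/17 30/73 -948/1241 72/1241 1 -6 W
3 60/113 60/149 -15720/16837 -2160/16837 2 -6 S
4 3/4 3/5 -27/20 -3/20 2 -5 E
5 60/137 60/97 -14040/13289 2400/13289 1 -5 N
6 6/17 30/73 -948/1241 72/1241 1 -6 W
7 60/113 60/149 -15720/16837 -2160/16837 2 -6 S
final 2 -5 E

n=0: pose=(2,-5,E); sL=3/4, sR=3/5; mL=-27/20, mR=-3/20; mL+mR=-3/2 → advance -1; mR−mL=6/5 → turn +1·90°
n=1: pose=(1,-5,N); sL=60/137, sR=60/97; mL=-14040/13289, mR=2400/13289; mL+mR=-120/137 → advance -1; mR−mL=120/97 → turn +1·90°
n=2: pose=(1,-6,W); sL=6/17, sR=30/73; mL=-948/1241, mR=72/1241; mL+mR=-12/17 → advance -1; mR−mL=60/73 → turn +1·90°
n=3: pose=(2,-6,S); sL=60/113, sR=60/149; mL=-15720/16837, mR=-2160/16837; mL+mR=-120/113 → advance -1; mR−mL=120/149 → turn +1·90°
n=4: pose=(2,-5,E); sL=3/4, sR=3/5; mL=-27/20, mR=-3/20; mL+mR=-3/2 → advance -1; mR−mL=6/5 → turn +1·90°
n=5: pose=(1,-5,N); sL=60/137, sR=60/97; mL=-14040/13289, mR=2400/13289; mL+mR=-120/137 → advance -1; mR−mL=120/97 → turn +1·90°
n=6: pose=(1,-6,W); sL=6/17, sR=30/73; mL=-948/1241, mR=72/1241; mL+mR=-12/17 → advance -1; mR−mL=60/73 → turn +1·90°
n=7: pose=(2,-6,S); sL=60/113, sR=60/149; mL=-15720/16837, mR=-2160/16837; mL+mR=-120/113 → advance -1; mR−mL=120/149 → turn +1·90°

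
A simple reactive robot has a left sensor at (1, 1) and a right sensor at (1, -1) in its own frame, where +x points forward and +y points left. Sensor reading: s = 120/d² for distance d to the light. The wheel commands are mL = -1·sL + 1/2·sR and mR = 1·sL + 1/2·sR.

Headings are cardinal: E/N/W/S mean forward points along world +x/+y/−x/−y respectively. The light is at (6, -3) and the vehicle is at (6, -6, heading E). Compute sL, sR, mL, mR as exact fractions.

left sensor world pos  = (7, -5); dL² = 5
right sensor world pos = (7, -7); dR² = 17
sL = 120/5 = 24
sR = 120/17 = 120/17
mL = -1·sL + 1/2·sR = -348/17
mR = 1·sL + 1/2·sR = 468/17

24 120/17 -348/17 468/17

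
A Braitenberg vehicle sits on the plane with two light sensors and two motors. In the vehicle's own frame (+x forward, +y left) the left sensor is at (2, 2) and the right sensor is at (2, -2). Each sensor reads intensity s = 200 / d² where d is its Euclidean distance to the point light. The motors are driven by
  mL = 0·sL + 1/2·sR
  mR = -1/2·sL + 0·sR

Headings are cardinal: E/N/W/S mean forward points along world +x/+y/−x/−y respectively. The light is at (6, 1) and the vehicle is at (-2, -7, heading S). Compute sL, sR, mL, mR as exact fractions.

25/17 1 1/2 -25/34

left sensor world pos  = (0, -9); dL² = 136
right sensor world pos = (-4, -9); dR² = 200
sL = 200/136 = 25/17
sR = 200/200 = 1
mL = 0·sL + 1/2·sR = 1/2
mR = -1/2·sL + 0·sR = -25/34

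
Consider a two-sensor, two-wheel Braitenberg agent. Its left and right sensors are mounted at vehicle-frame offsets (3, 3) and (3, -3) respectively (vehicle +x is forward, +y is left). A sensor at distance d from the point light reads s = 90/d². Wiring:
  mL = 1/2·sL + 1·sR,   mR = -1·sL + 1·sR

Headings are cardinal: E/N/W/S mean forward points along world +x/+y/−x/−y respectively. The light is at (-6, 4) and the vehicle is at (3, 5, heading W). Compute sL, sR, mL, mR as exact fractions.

9/4 45/26 297/104 -27/52

left sensor world pos  = (0, 2); dL² = 40
right sensor world pos = (0, 8); dR² = 52
sL = 90/40 = 9/4
sR = 90/52 = 45/26
mL = 1/2·sL + 1·sR = 297/104
mR = -1·sL + 1·sR = -27/52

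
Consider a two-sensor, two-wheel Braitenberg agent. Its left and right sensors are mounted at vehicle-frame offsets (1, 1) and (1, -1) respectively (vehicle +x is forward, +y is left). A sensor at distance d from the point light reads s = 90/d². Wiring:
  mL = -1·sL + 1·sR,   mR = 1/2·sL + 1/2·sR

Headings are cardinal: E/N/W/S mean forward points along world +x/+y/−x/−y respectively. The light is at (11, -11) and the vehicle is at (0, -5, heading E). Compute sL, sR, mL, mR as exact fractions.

90/149 18/25 432/3725 2466/3725

left sensor world pos  = (1, -4); dL² = 149
right sensor world pos = (1, -6); dR² = 125
sL = 90/149 = 90/149
sR = 90/125 = 18/25
mL = -1·sL + 1·sR = 432/3725
mR = 1/2·sL + 1/2·sR = 2466/3725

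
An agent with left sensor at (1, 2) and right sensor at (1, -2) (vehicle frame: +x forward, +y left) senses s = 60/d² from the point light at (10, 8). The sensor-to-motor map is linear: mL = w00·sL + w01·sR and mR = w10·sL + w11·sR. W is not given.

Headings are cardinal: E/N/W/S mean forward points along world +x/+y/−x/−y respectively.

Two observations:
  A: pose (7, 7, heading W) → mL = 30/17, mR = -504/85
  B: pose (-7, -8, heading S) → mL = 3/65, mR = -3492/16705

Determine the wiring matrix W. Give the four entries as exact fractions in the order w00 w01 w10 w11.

0 1/2 -1 -1

obs A: pose=(7,7,W) → sL=12/5, sR=60/17, mL=30/17, mR=-504/85
obs B: pose=(-7,-8,S) → sL=30/257, sR=6/65, mL=3/65, mR=-3492/16705
sensor matrix S = [[12/5, 60/17], [30/257, 6/65]]; det S = -270432/1419925
solve [mL_A; mL_B] = S·[w00; w01] and [mR_A; mR_B] = S·[w10; w11]:
  w00 = 0, w01 = 1/2, w10 = -1, w11 = -1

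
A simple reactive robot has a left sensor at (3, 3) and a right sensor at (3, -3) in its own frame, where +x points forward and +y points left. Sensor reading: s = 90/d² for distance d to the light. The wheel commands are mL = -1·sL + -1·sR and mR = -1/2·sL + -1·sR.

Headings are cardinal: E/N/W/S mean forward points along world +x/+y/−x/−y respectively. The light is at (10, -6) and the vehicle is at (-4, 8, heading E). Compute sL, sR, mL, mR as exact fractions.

9/41 45/121 -2934/4961 -4779/9922

left sensor world pos  = (-1, 11); dL² = 410
right sensor world pos = (-1, 5); dR² = 242
sL = 90/410 = 9/41
sR = 90/242 = 45/121
mL = -1·sL + -1·sR = -2934/4961
mR = -1/2·sL + -1·sR = -4779/9922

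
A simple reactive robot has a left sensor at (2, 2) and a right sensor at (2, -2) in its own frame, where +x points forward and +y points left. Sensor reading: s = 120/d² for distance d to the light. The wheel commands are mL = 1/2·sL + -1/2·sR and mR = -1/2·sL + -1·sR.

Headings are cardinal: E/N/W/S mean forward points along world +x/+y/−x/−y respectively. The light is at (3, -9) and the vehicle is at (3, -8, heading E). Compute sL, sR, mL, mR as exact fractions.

left sensor world pos  = (5, -6); dL² = 13
right sensor world pos = (5, -10); dR² = 5
sL = 120/13 = 120/13
sR = 120/5 = 24
mL = 1/2·sL + -1/2·sR = -96/13
mR = -1/2·sL + -1·sR = -372/13

120/13 24 -96/13 -372/13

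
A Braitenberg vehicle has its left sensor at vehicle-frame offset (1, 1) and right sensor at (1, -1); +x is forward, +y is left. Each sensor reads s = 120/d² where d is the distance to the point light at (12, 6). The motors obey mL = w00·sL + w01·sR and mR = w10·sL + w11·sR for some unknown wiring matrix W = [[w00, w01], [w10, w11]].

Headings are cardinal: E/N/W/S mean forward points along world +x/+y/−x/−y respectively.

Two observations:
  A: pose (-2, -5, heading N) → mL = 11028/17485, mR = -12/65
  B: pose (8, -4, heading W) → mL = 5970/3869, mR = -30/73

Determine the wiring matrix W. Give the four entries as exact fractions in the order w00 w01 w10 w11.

obs A: pose=(-2,-5,N) → sL=24/65, sR=120/269, mL=11028/17485, mR=-12/65
obs B: pose=(8,-4,W) → sL=60/73, sR=60/53, mL=5970/3869, mR=-30/73
sensor matrix S = [[24/65, 120/269], [60/73, 60/53]]; det S = 694656/13529893
solve [mL_A; mL_B] = S·[w00; w01] and [mR_A; mR_B] = S·[w10; w11]:
  w00 = 1/2, w01 = 1, w10 = -1/2, w11 = 0

1/2 1 -1/2 0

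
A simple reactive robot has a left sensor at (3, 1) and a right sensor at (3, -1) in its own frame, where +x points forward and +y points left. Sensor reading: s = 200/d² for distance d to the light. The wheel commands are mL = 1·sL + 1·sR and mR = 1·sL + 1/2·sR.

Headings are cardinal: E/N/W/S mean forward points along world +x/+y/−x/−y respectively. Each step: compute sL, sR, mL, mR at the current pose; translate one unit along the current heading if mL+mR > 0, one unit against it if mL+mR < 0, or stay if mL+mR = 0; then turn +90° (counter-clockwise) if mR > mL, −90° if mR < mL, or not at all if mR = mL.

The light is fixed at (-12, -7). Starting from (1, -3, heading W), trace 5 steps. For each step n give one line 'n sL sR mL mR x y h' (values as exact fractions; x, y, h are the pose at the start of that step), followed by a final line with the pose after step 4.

0 200/109 8/5 1872/545 1436/545 1 -3 W
1 20/17 100/109 3880/1853 3030/1853 0 -3 N
2 200/261 200/241 100400/62901 74300/62901 0 -2 E
3 1 50/37 87/37 62/37 1 -2 S
4 200/109 8/5 1872/545 1436/545 1 -3 W
final 0 -3 N

n=0: pose=(1,-3,W); sL=200/109, sR=8/5; mL=1872/545, mR=1436/545; mL+mR=3308/545 → advance +1; mR−mL=-4/5 → turn -1·90°
n=1: pose=(0,-3,N); sL=20/17, sR=100/109; mL=3880/1853, mR=3030/1853; mL+mR=6910/1853 → advance +1; mR−mL=-50/109 → turn -1·90°
n=2: pose=(0,-2,E); sL=200/261, sR=200/241; mL=100400/62901, mR=74300/62901; mL+mR=174700/62901 → advance +1; mR−mL=-100/241 → turn -1·90°
n=3: pose=(1,-2,S); sL=1, sR=50/37; mL=87/37, mR=62/37; mL+mR=149/37 → advance +1; mR−mL=-25/37 → turn -1·90°
n=4: pose=(1,-3,W); sL=200/109, sR=8/5; mL=1872/545, mR=1436/545; mL+mR=3308/545 → advance +1; mR−mL=-4/5 → turn -1·90°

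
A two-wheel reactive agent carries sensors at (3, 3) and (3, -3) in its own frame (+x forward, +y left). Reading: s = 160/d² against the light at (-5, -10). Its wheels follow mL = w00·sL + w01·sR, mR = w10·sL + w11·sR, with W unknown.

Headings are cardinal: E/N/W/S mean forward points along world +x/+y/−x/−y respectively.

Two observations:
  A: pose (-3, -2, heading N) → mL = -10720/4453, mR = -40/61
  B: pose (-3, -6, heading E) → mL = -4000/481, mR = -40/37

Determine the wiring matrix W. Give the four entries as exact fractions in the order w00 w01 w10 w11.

-1 -1 -1/2 0

obs A: pose=(-3,-2,N) → sL=80/61, sR=80/73, mL=-10720/4453, mR=-40/61
obs B: pose=(-3,-6,E) → sL=80/37, sR=80/13, mL=-4000/481, mR=-40/37
sensor matrix S = [[80/61, 80/73], [80/37, 80/13]]; det S = 12211200/2141893
solve [mL_A; mL_B] = S·[w00; w01] and [mR_A; mR_B] = S·[w10; w11]:
  w00 = -1, w01 = -1, w10 = -1/2, w11 = 0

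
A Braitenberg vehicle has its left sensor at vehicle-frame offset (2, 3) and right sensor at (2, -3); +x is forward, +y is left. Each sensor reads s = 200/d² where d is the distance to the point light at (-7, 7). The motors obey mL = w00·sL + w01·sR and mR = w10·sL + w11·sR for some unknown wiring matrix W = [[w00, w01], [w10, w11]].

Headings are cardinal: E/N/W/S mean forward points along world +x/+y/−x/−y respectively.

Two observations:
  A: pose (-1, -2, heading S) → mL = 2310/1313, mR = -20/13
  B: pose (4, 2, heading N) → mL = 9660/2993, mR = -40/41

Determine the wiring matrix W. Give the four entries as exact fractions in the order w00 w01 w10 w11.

1 1/2 0 -1

obs A: pose=(-1,-2,S) → sL=100/101, sR=20/13, mL=2310/1313, mR=-20/13
obs B: pose=(4,2,N) → sL=200/73, sR=40/41, mL=9660/2993, mR=-40/41
sensor matrix S = [[100/101, 20/13], [200/73, 40/41]]; det S = -12768000/3929809
solve [mL_A; mL_B] = S·[w00; w01] and [mR_A; mR_B] = S·[w10; w11]:
  w00 = 1, w01 = 1/2, w10 = 0, w11 = -1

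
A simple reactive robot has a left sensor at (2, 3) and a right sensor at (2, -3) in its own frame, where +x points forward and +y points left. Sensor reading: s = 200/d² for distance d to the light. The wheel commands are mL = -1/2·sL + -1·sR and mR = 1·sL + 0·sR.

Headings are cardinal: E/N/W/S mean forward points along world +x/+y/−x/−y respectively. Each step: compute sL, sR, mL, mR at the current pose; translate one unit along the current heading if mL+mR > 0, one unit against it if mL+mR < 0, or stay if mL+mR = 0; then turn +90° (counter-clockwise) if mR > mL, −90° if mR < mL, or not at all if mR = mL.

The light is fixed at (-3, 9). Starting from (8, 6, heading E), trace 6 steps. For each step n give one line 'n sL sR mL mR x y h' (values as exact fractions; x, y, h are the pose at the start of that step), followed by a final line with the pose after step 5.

0 200/169 40/41 -10860/6929 200/169 8 6 E
1 4 20/17 -54/17 4 7 6 N
2 200/89 40/13 -4860/1157 200/89 7 7 W
3 50/53 5/2 -315/106 50/53 8 7 S
4 200/173 40/37 -10620/6401 200/173 8 8 E
5 4 20/17 -54/17 4 7 8 N
final 7 9 W

n=0: pose=(8,6,E); sL=200/169, sR=40/41; mL=-10860/6929, mR=200/169; mL+mR=-2660/6929 → advance -1; mR−mL=19060/6929 → turn +1·90°
n=1: pose=(7,6,N); sL=4, sR=20/17; mL=-54/17, mR=4; mL+mR=14/17 → advance +1; mR−mL=122/17 → turn +1·90°
n=2: pose=(7,7,W); sL=200/89, sR=40/13; mL=-4860/1157, mR=200/89; mL+mR=-2260/1157 → advance -1; mR−mL=7460/1157 → turn +1·90°
n=3: pose=(8,7,S); sL=50/53, sR=5/2; mL=-315/106, mR=50/53; mL+mR=-215/106 → advance -1; mR−mL=415/106 → turn +1·90°
n=4: pose=(8,8,E); sL=200/173, sR=40/37; mL=-10620/6401, mR=200/173; mL+mR=-3220/6401 → advance -1; mR−mL=18020/6401 → turn +1·90°
n=5: pose=(7,8,N); sL=4, sR=20/17; mL=-54/17, mR=4; mL+mR=14/17 → advance +1; mR−mL=122/17 → turn +1·90°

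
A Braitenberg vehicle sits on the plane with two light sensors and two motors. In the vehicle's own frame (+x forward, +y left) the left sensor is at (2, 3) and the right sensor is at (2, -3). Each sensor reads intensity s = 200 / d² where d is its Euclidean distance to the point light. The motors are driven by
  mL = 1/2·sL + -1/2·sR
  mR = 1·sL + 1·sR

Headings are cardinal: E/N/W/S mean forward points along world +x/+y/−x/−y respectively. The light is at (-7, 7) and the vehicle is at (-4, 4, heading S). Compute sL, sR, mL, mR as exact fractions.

left sensor world pos  = (-1, 2); dL² = 61
right sensor world pos = (-7, 2); dR² = 25
sL = 200/61 = 200/61
sR = 200/25 = 8
mL = 1/2·sL + -1/2·sR = -144/61
mR = 1·sL + 1·sR = 688/61

200/61 8 -144/61 688/61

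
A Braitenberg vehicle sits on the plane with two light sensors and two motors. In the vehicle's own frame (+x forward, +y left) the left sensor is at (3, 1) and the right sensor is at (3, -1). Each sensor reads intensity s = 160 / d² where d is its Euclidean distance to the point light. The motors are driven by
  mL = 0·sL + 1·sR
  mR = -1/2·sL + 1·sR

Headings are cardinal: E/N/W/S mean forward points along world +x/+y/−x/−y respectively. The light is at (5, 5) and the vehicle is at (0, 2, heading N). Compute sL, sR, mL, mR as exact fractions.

left sensor world pos  = (-1, 5); dL² = 36
right sensor world pos = (1, 5); dR² = 16
sL = 160/36 = 40/9
sR = 160/16 = 10
mL = 0·sL + 1·sR = 10
mR = -1/2·sL + 1·sR = 70/9

40/9 10 10 70/9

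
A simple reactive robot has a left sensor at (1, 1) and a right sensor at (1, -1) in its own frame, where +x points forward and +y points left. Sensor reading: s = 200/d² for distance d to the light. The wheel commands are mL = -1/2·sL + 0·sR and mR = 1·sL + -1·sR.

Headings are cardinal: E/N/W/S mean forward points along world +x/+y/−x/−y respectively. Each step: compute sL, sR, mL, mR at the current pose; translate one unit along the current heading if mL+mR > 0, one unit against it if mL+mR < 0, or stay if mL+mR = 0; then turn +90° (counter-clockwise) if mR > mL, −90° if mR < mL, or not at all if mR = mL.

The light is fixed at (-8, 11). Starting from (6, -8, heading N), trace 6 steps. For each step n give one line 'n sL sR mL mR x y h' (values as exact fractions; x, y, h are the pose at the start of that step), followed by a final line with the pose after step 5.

0 200/493 200/549 -100/493 11200/270657 6 -8 N
1 20/61 20/53 -10/61 -160/3233 6 -9 W
2 200/697 200/637 -100/697 -12000/443989 7 -9 S
3 10/29 25/82 -5/29 95/2378 7 -8 E
4 200/493 200/549 -100/493 11200/270657 6 -8 N
5 20/61 20/53 -10/61 -160/3233 6 -9 W
final 7 -9 S

n=0: pose=(6,-8,N); sL=200/493, sR=200/549; mL=-100/493, mR=11200/270657; mL+mR=-43700/270657 → advance -1; mR−mL=66100/270657 → turn +1·90°
n=1: pose=(6,-9,W); sL=20/61, sR=20/53; mL=-10/61, mR=-160/3233; mL+mR=-690/3233 → advance -1; mR−mL=370/3233 → turn +1·90°
n=2: pose=(7,-9,S); sL=200/697, sR=200/637; mL=-100/697, mR=-12000/443989; mL+mR=-75700/443989 → advance -1; mR−mL=51700/443989 → turn +1·90°
n=3: pose=(7,-8,E); sL=10/29, sR=25/82; mL=-5/29, mR=95/2378; mL+mR=-315/2378 → advance -1; mR−mL=505/2378 → turn +1·90°
n=4: pose=(6,-8,N); sL=200/493, sR=200/549; mL=-100/493, mR=11200/270657; mL+mR=-43700/270657 → advance -1; mR−mL=66100/270657 → turn +1·90°
n=5: pose=(6,-9,W); sL=20/61, sR=20/53; mL=-10/61, mR=-160/3233; mL+mR=-690/3233 → advance -1; mR−mL=370/3233 → turn +1·90°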